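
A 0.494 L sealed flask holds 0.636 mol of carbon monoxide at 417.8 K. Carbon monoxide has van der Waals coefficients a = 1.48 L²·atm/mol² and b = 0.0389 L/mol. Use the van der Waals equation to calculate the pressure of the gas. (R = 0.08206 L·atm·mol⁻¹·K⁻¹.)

P = nRT/(V − nb) − a n²/V²
nRT/(V − nb) = (0.636)(0.08206)(417.8)/(0.494 − 0.636×0.0389) = 21.805/0.46926 = 46.467 atm
a n²/V² = (1.48)(0.636)²/(0.494)² = 2.4531 atm
P = 46.467 − 2.4531 = 44.01 atm

P ≈ 44.01 atm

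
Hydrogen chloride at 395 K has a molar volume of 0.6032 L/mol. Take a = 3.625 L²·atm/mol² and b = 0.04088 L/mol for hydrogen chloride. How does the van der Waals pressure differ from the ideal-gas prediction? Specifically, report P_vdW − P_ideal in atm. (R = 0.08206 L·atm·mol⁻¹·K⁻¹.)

ΔP ≈ -6.056 atm

Ideal: P_ideal = RT/V_m = (0.08206)(395)/0.6032 = 53.7362 atm
vdW: P = RT/(V_m − b) − a/V_m² = 32.4137/0.562320 − 3.625/0.363850 = 57.6428 − 9.96290 = 47.6799 atm
ΔP = 47.6799 − 53.7362 = -6.056 atm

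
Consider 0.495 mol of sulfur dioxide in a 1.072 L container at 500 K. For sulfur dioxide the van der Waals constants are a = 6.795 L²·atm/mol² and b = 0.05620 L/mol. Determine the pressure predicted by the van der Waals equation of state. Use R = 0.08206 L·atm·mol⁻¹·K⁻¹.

P = nRT/(V − nb) − a n²/V²
nRT/(V − nb) = (0.495)(0.08206)(500)/(1.072 − 0.495×0.05620) = 20.310/1.0442 = 19.450 atm
a n²/V² = (6.795)(0.495)²/(1.072)² = 1.4488 atm
P = 19.450 − 1.4488 = 18.00 atm

P ≈ 18.00 atm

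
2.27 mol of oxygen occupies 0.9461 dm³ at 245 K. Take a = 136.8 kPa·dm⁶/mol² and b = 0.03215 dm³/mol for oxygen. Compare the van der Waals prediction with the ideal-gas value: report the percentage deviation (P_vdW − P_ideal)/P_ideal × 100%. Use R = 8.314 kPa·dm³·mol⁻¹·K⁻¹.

Ideal: P_ideal = nRT/V = (2.27)(8.314)(245)/0.9461 = 4887.25 kPa
vdW: P = nRT/(V − nb) − a n²/V² = 4623.83/0.873120 − 704.917/0.895105 = 5295.76 − 787.524 = 4508.24 kPa
% deviation = (4508.24 − 4887.25)/4887.25 × 100% = -7.76%

-7.76 %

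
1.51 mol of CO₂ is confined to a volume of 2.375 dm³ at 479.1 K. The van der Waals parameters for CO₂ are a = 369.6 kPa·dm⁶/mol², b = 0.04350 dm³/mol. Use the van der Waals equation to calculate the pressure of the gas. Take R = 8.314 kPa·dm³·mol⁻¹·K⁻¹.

P = nRT/(V − nb) − a n²/V²
nRT/(V − nb) = (1.51)(8.314)(479.1)/(2.375 − 1.51×0.04350) = 6014.7/2.3093 = 2604.6 kPa
a n²/V² = (369.6)(1.51)²/(2.375)² = 149.40 kPa
P = 2604.6 − 149.40 = 2455 kPa

P ≈ 2455 kPa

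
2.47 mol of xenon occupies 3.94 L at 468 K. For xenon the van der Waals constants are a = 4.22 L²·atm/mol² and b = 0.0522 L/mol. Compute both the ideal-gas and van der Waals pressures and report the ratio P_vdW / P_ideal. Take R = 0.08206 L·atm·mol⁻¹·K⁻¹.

P_vdW / P_ideal ≈ 0.9649

Ideal: P_ideal = nRT/V = (2.47)(0.08206)(468)/3.94 = 24.0757 atm
vdW: P = nRT/(V − nb) − a n²/V² = 94.8581/3.81107 − 25.7458/15.5236 = 24.8901 − 1.65849 = 23.2316 atm
Ratio = 23.2316/24.0757 = 0.9649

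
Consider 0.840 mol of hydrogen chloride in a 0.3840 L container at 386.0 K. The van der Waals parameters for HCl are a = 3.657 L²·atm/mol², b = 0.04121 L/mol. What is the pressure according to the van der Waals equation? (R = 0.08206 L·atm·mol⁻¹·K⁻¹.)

P ≈ 58.66 atm

P = nRT/(V − nb) − a n²/V²
nRT/(V − nb) = (0.840)(0.08206)(386.0)/(0.3840 − 0.840×0.04121) = 26.607/0.34938 = 76.155 atm
a n²/V² = (3.657)(0.840)²/(0.3840)² = 17.499 atm
P = 76.155 − 17.499 = 58.66 atm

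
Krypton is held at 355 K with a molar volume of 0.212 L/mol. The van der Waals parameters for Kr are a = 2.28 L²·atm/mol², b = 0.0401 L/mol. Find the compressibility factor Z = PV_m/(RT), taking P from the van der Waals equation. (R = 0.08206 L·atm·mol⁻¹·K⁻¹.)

P = RT/(V_m − b) − a/V_m² = (0.08206)(355)/(0.212 − 0.0401) − 2.28/(0.212)²
  = 29.131/0.17190 − 50.730 = 169.46 − 50.730 = 118.73 atm
Z = PV_m/(RT) = (118.73)(0.212)/((0.08206)(355)) = 25.171/29.131 = 0.8641

Z ≈ 0.8641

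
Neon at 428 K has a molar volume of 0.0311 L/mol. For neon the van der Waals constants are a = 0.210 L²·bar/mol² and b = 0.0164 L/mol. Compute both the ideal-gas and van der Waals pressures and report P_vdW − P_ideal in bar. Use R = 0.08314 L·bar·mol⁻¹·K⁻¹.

Ideal: P_ideal = RT/V_m = (0.08314)(428)/0.0311 = 1144.18 bar
vdW: P = RT/(V_m − b) − a/V_m² = 35.5839/0.0147000 − 0.210/0.000967210 = 2420.67 − 217.119 = 2203.55 bar
ΔP = 2203.55 − 1144.18 = 1059 bar

ΔP ≈ 1059 bar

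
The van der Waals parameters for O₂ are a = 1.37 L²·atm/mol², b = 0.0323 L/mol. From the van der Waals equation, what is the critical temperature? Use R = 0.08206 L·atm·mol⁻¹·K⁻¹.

T_c ≈ 153.1 K

For a van der Waals gas, T_c = 8a/(27Rb).
T_c = 8×1.37/(27×0.08206×0.0323) = 10.960/0.071565 = 153.1 K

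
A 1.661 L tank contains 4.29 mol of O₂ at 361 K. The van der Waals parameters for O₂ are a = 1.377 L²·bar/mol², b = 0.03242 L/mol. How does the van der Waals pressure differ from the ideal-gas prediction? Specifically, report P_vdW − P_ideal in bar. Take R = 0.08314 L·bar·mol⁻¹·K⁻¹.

ΔP ≈ -2.102 bar

Ideal: P_ideal = nRT/V = (4.29)(0.08314)(361)/1.661 = 77.5184 bar
vdW: P = nRT/(V − nb) − a n²/V² = 128.758/1.52192 − 25.3424/2.75892 = 84.6023 − 9.18562 = 75.4167 bar
ΔP = 75.4167 − 77.5184 = -2.102 bar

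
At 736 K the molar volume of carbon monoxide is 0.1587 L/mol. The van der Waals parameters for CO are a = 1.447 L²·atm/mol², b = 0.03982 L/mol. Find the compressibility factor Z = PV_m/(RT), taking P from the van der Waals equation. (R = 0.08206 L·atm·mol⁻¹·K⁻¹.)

Z ≈ 1.184

P = RT/(V_m − b) − a/V_m² = (0.08206)(736)/(0.1587 − 0.03982) − 1.447/(0.1587)²
  = 60.396/0.11888 − 57.453 = 508.04 − 57.453 = 450.59 atm
Z = PV_m/(RT) = (450.59)(0.1587)/((0.08206)(736)) = 71.509/60.396 = 1.184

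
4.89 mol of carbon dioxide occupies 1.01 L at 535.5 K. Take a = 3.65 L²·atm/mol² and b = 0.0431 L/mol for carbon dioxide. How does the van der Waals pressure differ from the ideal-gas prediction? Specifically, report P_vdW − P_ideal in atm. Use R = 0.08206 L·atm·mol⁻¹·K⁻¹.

ΔP ≈ -29.46 atm

Ideal: P_ideal = nRT/V = (4.89)(0.08206)(535.5)/1.01 = 212.754 atm
vdW: P = nRT/(V − nb) − a n²/V² = 214.882/0.799241 − 87.2792/1.02010 = 268.858 − 85.5595 = 183.299 atm
ΔP = 183.299 − 212.754 = -29.46 atm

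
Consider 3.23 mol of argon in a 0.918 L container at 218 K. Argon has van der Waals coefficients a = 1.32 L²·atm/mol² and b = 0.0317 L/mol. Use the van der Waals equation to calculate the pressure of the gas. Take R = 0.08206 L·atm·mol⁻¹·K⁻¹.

P = nRT/(V − nb) − a n²/V²
nRT/(V − nb) = (3.23)(0.08206)(218)/(0.918 − 3.23×0.0317) = 57.782/0.81561 = 70.845 atm
a n²/V² = (1.32)(3.23)²/(0.918)² = 16.342 atm
P = 70.845 − 16.342 = 54.50 atm

P ≈ 54.50 atm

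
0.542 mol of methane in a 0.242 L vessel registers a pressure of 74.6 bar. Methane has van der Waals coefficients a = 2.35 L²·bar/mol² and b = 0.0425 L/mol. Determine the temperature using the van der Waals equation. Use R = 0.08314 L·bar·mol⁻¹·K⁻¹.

T = (P + a n²/V²)(V − nb)/(nR)
P + a n²/V² = 74.6 + (2.35)(0.542)²/(0.242)² = 86.388 bar
V − nb = 0.242 − (0.542)(0.0425) = 0.21897 L
T = (86.388)(0.21897)/((0.542)(0.08314)) = 419.8 K

T ≈ 419.8 K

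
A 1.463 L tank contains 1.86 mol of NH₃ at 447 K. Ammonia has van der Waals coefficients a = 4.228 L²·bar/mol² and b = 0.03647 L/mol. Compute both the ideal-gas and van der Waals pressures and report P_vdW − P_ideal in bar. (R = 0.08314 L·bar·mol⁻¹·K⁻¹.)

Ideal: P_ideal = nRT/V = (1.86)(0.08314)(447)/1.463 = 47.2483 bar
vdW: P = nRT/(V − nb) − a n²/V² = 69.1243/1.39517 − 14.6272/2.14037 = 49.5454 − 6.83396 = 42.7114 bar
ΔP = 42.7114 − 47.2483 = -4.537 bar

ΔP ≈ -4.537 bar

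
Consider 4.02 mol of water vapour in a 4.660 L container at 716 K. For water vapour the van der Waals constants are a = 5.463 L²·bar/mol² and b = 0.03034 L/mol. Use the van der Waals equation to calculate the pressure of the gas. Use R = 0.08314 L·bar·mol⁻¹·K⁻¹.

P = nRT/(V − nb) − a n²/V²
nRT/(V − nb) = (4.02)(0.08314)(716)/(4.660 − 4.02×0.03034) = 239.30/4.5380 = 52.732 bar
a n²/V² = (5.463)(4.02)²/(4.660)² = 4.0655 bar
P = 52.732 − 4.0655 = 48.67 bar

P ≈ 48.67 bar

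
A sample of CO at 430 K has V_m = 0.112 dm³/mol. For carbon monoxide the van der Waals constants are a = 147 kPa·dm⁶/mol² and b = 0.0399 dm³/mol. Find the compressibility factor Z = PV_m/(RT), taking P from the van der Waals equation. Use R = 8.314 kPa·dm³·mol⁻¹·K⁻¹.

P = RT/(V_m − b) − a/V_m² = (8.314)(430)/(0.112 − 0.0399) − 147/(0.112)²
  = 3575.0/0.072100 − 11719 = 49584 − 11719 = 37865 kPa
Z = PV_m/(RT) = (37865)(0.112)/((8.314)(430)) = 4240.9/3575.0 = 1.186

Z ≈ 1.186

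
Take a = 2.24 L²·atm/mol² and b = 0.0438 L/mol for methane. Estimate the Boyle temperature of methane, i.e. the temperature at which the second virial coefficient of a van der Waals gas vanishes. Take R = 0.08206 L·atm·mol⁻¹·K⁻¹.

T_B ≈ 623.2 K

For a van der Waals gas the second virial coefficient B₂ = b − a/(RT) vanishes at T_B = a/(Rb).
T_B = 2.24/(0.08206×0.0438) = 2.24/0.0035942 = 623.2 K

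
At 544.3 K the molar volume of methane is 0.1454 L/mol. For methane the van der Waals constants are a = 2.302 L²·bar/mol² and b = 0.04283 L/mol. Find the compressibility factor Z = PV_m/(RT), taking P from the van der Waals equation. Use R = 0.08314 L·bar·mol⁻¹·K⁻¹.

Z ≈ 1.068

P = RT/(V_m − b) − a/V_m² = (0.08314)(544.3)/(0.1454 − 0.04283) − 2.302/(0.1454)²
  = 45.253/0.10257 − 108.89 = 441.19 − 108.89 = 332.30 bar
Z = PV_m/(RT) = (332.30)(0.1454)/((0.08314)(544.3)) = 48.316/45.253 = 1.068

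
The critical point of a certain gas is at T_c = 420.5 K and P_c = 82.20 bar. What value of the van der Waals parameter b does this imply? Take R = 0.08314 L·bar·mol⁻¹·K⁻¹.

b ≈ 0.05316 L/mol

From T_c = 8a/(27Rb) and P_c = a/(27b²): b = R T_c/(8 P_c).
b = (0.08314)(420.5)/(8×82.20) = 34.960/657.60 = 0.05316 L/mol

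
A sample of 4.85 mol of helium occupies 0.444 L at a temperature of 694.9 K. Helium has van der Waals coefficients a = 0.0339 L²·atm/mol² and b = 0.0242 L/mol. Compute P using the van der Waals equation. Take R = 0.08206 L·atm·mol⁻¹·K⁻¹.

P ≈ 842.7 atm

P = nRT/(V − nb) − a n²/V²
nRT/(V − nb) = (4.85)(0.08206)(694.9)/(0.444 − 4.85×0.0242) = 276.56/0.32663 = 846.71 atm
a n²/V² = (0.0339)(4.85)²/(0.444)² = 4.0450 atm
P = 846.71 − 4.0450 = 842.7 atm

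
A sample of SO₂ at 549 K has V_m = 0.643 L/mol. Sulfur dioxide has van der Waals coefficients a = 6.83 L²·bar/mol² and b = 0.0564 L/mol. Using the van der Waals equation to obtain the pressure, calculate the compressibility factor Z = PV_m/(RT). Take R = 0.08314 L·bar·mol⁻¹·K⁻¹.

P = RT/(V_m − b) − a/V_m² = (0.08314)(549)/(0.643 − 0.0564) − 6.83/(0.643)²
  = 45.644/0.58660 − 16.520 = 77.811 − 16.520 = 61.291 bar
Z = PV_m/(RT) = (61.291)(0.643)/((0.08314)(549)) = 39.410/45.644 = 0.8634

Z ≈ 0.8634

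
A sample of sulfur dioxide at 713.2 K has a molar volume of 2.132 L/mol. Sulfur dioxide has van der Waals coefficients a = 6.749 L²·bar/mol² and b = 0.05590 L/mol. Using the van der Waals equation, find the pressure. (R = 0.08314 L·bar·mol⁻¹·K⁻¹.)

P = RT/(V_m − b) − a/V_m²
RT/(V_m − b) = (0.08314)(713.2)/(2.132 − 0.05590) = 59.295/2.0761 = 28.561 bar
a/V_m² = 6.749/(2.132)² = 1.4848 bar
P = 28.561 − 1.4848 = 27.08 bar

P ≈ 27.08 bar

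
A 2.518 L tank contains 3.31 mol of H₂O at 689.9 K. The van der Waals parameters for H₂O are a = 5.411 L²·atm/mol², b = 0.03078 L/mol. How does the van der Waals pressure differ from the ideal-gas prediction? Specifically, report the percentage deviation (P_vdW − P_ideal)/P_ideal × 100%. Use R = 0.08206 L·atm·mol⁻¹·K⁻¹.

-8.35 %

Ideal: P_ideal = nRT/V = (3.31)(0.08206)(689.9)/2.518 = 74.4200 atm
vdW: P = nRT/(V − nb) − a n²/V² = 187.390/2.41612 − 59.2835/6.34032 = 77.5582 − 9.35024 = 68.2080 atm
% deviation = (68.2080 − 74.4200)/74.4200 × 100% = -8.35%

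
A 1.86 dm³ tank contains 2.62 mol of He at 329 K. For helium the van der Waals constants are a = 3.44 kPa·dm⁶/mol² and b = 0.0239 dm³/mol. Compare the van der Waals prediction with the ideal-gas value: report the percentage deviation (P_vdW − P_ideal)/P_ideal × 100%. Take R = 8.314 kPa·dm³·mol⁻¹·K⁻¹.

Ideal: P_ideal = nRT/V = (2.62)(8.314)(329)/1.86 = 3852.96 kPa
vdW: P = nRT/(V − nb) − a n²/V² = 7166.50/1.79738 − 23.6135/3.45960 = 3987.19 − 6.82550 = 3980.36 kPa
% deviation = (3980.36 − 3852.96)/3852.96 × 100% = 3.31%

3.31 %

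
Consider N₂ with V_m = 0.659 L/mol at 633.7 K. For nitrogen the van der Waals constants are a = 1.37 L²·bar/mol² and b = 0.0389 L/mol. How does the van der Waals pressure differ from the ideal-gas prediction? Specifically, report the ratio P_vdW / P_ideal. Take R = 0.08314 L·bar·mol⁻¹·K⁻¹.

Ideal: P_ideal = RT/V_m = (0.08314)(633.7)/0.659 = 79.9481 bar
vdW: P = RT/(V_m − b) − a/V_m² = 52.6858/0.620100 − 1.37/0.434281 = 84.9634 − 3.15464 = 81.8088 bar
Ratio = 81.8088/79.9481 = 1.023

P_vdW / P_ideal ≈ 1.023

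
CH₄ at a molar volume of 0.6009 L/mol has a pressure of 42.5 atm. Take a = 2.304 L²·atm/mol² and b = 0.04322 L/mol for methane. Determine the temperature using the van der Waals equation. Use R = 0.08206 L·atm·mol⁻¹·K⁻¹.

T = (P + a/V_m²)(V_m − b)/R
P + a/V_m² = 42.5 + 2.304/(0.6009)² = 48.881 atm
V_m − b = 0.6009 − 0.04322 = 0.55768 L/mol
T = (48.881)(0.55768)/0.08206 = 332.2 K

T ≈ 332.2 K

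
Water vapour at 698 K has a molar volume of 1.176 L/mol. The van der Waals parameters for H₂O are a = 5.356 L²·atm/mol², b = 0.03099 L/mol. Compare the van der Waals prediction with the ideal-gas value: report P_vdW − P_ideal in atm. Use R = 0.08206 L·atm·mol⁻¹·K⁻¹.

Ideal: P_ideal = RT/V_m = (0.08206)(698)/1.176 = 48.7057 atm
vdW: P = RT/(V_m − b) − a/V_m² = 57.2779/1.14501 − 5.356/1.38298 = 50.0239 − 3.87280 = 46.1511 atm
ΔP = 46.1511 − 48.7057 = -2.555 atm

ΔP ≈ -2.555 atm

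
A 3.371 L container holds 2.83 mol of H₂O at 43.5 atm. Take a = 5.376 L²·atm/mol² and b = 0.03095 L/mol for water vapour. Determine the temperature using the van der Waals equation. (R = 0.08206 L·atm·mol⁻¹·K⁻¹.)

T ≈ 668.6 K

T = (P + a n²/V²)(V − nb)/(nR)
P + a n²/V² = 43.5 + (5.376)(2.83)²/(3.371)² = 47.289 atm
V − nb = 3.371 − (2.83)(0.03095) = 3.2834 L
T = (47.289)(3.2834)/((2.83)(0.08206)) = 668.6 K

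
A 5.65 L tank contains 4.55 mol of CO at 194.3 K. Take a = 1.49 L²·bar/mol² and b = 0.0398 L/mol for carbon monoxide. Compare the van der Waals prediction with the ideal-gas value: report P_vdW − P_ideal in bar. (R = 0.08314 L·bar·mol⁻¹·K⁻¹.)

Ideal: P_ideal = nRT/V = (4.55)(0.08314)(194.3)/5.65 = 13.0091 bar
vdW: P = nRT/(V − nb) − a n²/V² = 73.5012/5.46891 − 30.8467/31.9225 = 13.4398 − 0.966300 = 12.4735 bar
ΔP = 12.4735 − 13.0091 = -0.536 bar

ΔP ≈ -0.536 bar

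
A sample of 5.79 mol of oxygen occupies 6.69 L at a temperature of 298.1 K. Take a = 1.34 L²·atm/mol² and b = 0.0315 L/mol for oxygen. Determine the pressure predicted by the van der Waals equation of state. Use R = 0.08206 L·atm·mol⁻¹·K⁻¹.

P ≈ 20.76 atm

P = nRT/(V − nb) − a n²/V²
nRT/(V − nb) = (5.79)(0.08206)(298.1)/(6.69 − 5.79×0.0315) = 141.64/6.5076 = 21.765 atm
a n²/V² = (1.34)(5.79)²/(6.69)² = 1.0037 atm
P = 21.765 − 1.0037 = 20.76 atm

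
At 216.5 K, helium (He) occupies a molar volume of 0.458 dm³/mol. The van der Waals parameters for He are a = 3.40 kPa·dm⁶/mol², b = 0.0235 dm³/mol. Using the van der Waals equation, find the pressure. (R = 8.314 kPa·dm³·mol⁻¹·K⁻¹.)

P ≈ 4126 kPa

P = RT/(V_m − b) − a/V_m²
RT/(V_m − b) = (8.314)(216.5)/(0.458 − 0.0235) = 1800.0/0.43450 = 4142.7 kPa
a/V_m² = 3.40/(0.458)² = 16.209 kPa
P = 4142.7 − 16.209 = 4126 kPa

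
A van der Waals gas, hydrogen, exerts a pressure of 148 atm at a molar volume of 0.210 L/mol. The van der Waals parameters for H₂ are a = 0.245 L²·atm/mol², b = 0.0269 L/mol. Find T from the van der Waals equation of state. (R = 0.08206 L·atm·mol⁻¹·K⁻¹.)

T = (P + a/V_m²)(V_m − b)/R
P + a/V_m² = 148 + 0.245/(0.210)² = 153.56 atm
V_m − b = 0.210 − 0.0269 = 0.18310 L/mol
T = (153.56)(0.18310)/0.08206 = 342.6 K

T ≈ 342.6 K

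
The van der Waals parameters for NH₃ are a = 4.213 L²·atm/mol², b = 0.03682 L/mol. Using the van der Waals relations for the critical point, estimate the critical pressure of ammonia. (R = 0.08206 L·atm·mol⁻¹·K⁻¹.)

For a van der Waals gas, P_c = a/(27b²).
P_c = 4.213/(27×(0.03682)²) = 4.213/0.036604 = 115.1 atm

P_c ≈ 115.1 atm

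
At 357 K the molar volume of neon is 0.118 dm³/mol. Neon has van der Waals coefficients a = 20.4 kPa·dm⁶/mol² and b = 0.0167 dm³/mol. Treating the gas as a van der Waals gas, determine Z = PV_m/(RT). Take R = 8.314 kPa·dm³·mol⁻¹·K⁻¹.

Z ≈ 1.107

P = RT/(V_m − b) − a/V_m² = (8.314)(357)/(0.118 − 0.0167) − 20.4/(0.118)²
  = 2968.1/0.10130 − 1465.1 = 29300 − 1465.1 = 27835 kPa
Z = PV_m/(RT) = (27835)(0.118)/((8.314)(357)) = 3284.5/2968.1 = 1.107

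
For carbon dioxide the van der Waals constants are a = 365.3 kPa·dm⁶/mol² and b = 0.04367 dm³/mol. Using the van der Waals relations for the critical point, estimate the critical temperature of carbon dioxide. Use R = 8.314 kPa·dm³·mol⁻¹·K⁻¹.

T_c ≈ 298.1 K

For a van der Waals gas, T_c = 8a/(27Rb).
T_c = 8×365.3/(27×8.314×0.04367) = 2922.4/9.8030 = 298.1 K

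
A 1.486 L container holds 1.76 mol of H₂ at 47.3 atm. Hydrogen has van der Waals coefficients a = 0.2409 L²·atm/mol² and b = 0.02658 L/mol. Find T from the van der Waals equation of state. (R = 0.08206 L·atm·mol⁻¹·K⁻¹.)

T = (P + a n²/V²)(V − nb)/(nR)
P + a n²/V² = 47.3 + (0.2409)(1.76)²/(1.486)² = 47.638 atm
V − nb = 1.486 − (1.76)(0.02658) = 1.4392 L
T = (47.638)(1.4392)/((1.76)(0.08206)) = 474.7 K

T ≈ 474.7 K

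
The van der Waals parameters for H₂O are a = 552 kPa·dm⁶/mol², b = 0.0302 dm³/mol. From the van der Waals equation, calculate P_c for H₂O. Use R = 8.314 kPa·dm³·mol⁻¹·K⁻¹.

P_c ≈ 22416 kPa

For a van der Waals gas, P_c = a/(27b²).
P_c = 552/(27×(0.0302)²) = 552/0.024625 = 22416 kPa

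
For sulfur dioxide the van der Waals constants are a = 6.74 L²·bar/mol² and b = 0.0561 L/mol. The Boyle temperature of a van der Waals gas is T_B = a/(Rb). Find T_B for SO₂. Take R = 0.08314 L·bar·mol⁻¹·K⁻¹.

T_B ≈ 1445 K

For a van der Waals gas the second virial coefficient B₂ = b − a/(RT) vanishes at T_B = a/(Rb).
T_B = 6.74/(0.08314×0.0561) = 6.74/0.0046642 = 1445 K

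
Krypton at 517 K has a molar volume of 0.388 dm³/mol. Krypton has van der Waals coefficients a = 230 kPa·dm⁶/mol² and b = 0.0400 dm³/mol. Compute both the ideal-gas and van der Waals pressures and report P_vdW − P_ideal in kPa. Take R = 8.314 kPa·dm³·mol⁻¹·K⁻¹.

Ideal: P_ideal = RT/V_m = (8.314)(517)/0.388 = 11078.2 kPa
vdW: P = RT/(V_m − b) − a/V_m² = 4298.34/0.348000 − 230/0.150544 = 12351.6 − 1527.79 = 10823.8 kPa
ΔP = 10823.8 − 11078.2 = -254 kPa

ΔP ≈ -254 kPa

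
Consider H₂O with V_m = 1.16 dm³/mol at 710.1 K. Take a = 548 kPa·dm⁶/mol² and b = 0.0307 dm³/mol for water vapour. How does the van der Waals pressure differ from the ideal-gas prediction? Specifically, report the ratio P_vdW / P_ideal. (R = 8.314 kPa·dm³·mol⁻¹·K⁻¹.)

P_vdW / P_ideal ≈ 0.9472

Ideal: P_ideal = RT/V_m = (8.314)(710.1)/1.16 = 5089.46 kPa
vdW: P = RT/(V_m − b) − a/V_m² = 5903.77/1.12930 − 548/1.34560 = 5227.81 − 407.253 = 4820.56 kPa
Ratio = 4820.56/5089.46 = 0.9472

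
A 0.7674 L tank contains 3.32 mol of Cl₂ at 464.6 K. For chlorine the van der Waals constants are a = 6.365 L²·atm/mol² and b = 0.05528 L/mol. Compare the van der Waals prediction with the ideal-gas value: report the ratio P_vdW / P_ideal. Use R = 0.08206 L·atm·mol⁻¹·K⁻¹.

Ideal: P_ideal = nRT/V = (3.32)(0.08206)(464.6)/0.7674 = 164.940 atm
vdW: P = nRT/(V − nb) − a n²/V² = 126.575/0.583870 − 70.1576/0.588903 = 216.786 − 119.133 = 97.653 atm
Ratio = 97.653/164.940 = 0.5921

P_vdW / P_ideal ≈ 0.5921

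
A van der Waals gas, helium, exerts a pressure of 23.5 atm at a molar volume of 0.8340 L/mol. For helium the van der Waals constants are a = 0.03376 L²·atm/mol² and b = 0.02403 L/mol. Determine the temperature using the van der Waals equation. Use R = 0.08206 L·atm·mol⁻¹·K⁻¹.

T = (P + a/V_m²)(V_m − b)/R
P + a/V_m² = 23.5 + 0.03376/(0.8340)² = 23.549 atm
V_m − b = 0.8340 − 0.02403 = 0.80997 L/mol
T = (23.549)(0.80997)/0.08206 = 232.4 K

T ≈ 232.4 K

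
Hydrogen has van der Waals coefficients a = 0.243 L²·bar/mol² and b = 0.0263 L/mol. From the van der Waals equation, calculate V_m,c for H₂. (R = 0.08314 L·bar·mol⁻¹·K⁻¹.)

For a van der Waals gas, V_m,c = 3b.
V_m,c = 3×0.0263 = 0.07890 L/mol

V_m,c ≈ 0.07890 L/mol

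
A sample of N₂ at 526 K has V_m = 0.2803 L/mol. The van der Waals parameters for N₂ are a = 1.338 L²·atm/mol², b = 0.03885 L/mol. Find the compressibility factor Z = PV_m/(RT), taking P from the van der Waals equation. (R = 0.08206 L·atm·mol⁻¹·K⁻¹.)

Z ≈ 1.050

P = RT/(V_m − b) − a/V_m² = (0.08206)(526)/(0.2803 − 0.03885) − 1.338/(0.2803)²
  = 43.164/0.24145 − 17.030 = 178.77 − 17.030 = 161.74 atm
Z = PV_m/(RT) = (161.74)(0.2803)/((0.08206)(526)) = 45.336/43.164 = 1.050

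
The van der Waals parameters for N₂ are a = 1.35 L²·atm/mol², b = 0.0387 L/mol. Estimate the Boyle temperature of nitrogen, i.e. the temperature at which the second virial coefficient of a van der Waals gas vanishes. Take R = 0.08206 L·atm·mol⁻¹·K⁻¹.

T_B ≈ 425.1 K

For a van der Waals gas the second virial coefficient B₂ = b − a/(RT) vanishes at T_B = a/(Rb).
T_B = 1.35/(0.08206×0.0387) = 1.35/0.0031757 = 425.1 K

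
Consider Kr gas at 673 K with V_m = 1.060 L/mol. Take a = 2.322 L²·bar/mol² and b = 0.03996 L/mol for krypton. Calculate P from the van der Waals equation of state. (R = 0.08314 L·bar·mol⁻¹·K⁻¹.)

P ≈ 52.79 bar

P = RT/(V_m − b) − a/V_m²
RT/(V_m − b) = (0.08314)(673)/(1.060 − 0.03996) = 55.953/1.0200 = 54.856 bar
a/V_m² = 2.322/(1.060)² = 2.0666 bar
P = 54.856 − 2.0666 = 52.79 bar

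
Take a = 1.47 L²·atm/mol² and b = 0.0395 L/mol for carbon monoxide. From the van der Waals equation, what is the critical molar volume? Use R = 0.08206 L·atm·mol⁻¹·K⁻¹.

For a van der Waals gas, V_m,c = 3b.
V_m,c = 3×0.0395 = 0.1185 L/mol

V_m,c ≈ 0.1185 L/mol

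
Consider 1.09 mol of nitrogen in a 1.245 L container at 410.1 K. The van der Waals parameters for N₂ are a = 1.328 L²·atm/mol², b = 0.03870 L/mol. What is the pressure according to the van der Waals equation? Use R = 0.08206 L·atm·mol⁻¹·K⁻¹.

P = nRT/(V − nb) − a n²/V²
nRT/(V − nb) = (1.09)(0.08206)(410.1)/(1.245 − 1.09×0.03870) = 36.682/1.2028 = 30.497 atm
a n²/V² = (1.328)(1.09)²/(1.245)² = 1.0179 atm
P = 30.497 − 1.0179 = 29.48 atm

P ≈ 29.48 atm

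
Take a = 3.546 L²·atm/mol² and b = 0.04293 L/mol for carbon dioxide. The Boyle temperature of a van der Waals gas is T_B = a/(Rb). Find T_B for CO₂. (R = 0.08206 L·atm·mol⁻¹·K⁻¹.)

For a van der Waals gas the second virial coefficient B₂ = b − a/(RT) vanishes at T_B = a/(Rb).
T_B = 3.546/(0.08206×0.04293) = 3.546/0.0035228 = 1007 K

T_B ≈ 1007 K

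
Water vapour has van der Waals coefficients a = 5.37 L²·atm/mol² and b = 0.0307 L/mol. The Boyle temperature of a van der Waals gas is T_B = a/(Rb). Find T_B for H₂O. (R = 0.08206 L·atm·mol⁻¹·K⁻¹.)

T_B ≈ 2132 K

For a van der Waals gas the second virial coefficient B₂ = b − a/(RT) vanishes at T_B = a/(Rb).
T_B = 5.37/(0.08206×0.0307) = 5.37/0.0025192 = 2132 K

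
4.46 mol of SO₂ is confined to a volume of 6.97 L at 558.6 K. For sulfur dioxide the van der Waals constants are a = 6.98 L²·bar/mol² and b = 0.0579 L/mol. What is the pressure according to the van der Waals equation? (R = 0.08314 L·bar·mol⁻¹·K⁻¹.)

P ≈ 28.00 bar

P = nRT/(V − nb) − a n²/V²
nRT/(V − nb) = (4.46)(0.08314)(558.6)/(6.97 − 4.46×0.0579) = 207.13/6.7118 = 30.861 bar
a n²/V² = (6.98)(4.46)²/(6.97)² = 2.8580 bar
P = 30.861 − 2.8580 = 28.00 bar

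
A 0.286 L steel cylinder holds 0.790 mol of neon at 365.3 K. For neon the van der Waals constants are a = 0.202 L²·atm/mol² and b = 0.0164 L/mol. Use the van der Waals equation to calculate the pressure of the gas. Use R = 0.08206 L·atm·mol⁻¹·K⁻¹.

P = nRT/(V − nb) − a n²/V²
nRT/(V − nb) = (0.790)(0.08206)(365.3)/(0.286 − 0.790×0.0164) = 23.681/0.27304 = 86.731 atm
a n²/V² = (0.202)(0.790)²/(0.286)² = 1.5413 atm
P = 86.731 − 1.5413 = 85.19 atm

P ≈ 85.19 atm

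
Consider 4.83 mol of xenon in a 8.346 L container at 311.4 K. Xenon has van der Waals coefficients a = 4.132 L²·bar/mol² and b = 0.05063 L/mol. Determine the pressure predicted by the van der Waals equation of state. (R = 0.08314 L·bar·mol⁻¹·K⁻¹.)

P = nRT/(V − nb) − a n²/V²
nRT/(V − nb) = (4.83)(0.08314)(311.4)/(8.346 − 4.83×0.05063) = 125.05/8.1015 = 15.435 bar
a n²/V² = (4.132)(4.83)²/(8.346)² = 1.3839 bar
P = 15.435 − 1.3839 = 14.05 bar

P ≈ 14.05 bar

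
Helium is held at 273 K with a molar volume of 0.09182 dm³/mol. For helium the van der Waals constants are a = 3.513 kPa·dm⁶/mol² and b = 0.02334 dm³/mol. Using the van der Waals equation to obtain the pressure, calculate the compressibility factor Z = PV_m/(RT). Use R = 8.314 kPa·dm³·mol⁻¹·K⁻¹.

Z ≈ 1.324

P = RT/(V_m − b) − a/V_m² = (8.314)(273)/(0.09182 − 0.02334) − 3.513/(0.09182)²
  = 2269.7/0.068480 − 416.68 = 33144 − 416.68 = 32727 kPa
Z = PV_m/(RT) = (32727)(0.09182)/((8.314)(273)) = 3005.0/2269.7 = 1.324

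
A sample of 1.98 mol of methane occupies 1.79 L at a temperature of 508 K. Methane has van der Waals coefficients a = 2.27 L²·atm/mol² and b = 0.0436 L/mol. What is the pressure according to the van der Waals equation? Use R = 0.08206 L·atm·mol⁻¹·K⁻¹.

P ≈ 45.67 atm

P = nRT/(V − nb) − a n²/V²
nRT/(V − nb) = (1.98)(0.08206)(508)/(1.79 − 1.98×0.0436) = 82.539/1.7037 = 48.447 atm
a n²/V² = (2.27)(1.98)²/(1.79)² = 2.7775 atm
P = 48.447 − 2.7775 = 45.67 atm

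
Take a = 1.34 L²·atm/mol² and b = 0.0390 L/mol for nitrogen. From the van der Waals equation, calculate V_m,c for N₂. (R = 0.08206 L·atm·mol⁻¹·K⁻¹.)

For a van der Waals gas, V_m,c = 3b.
V_m,c = 3×0.0390 = 0.1170 L/mol

V_m,c ≈ 0.1170 L/mol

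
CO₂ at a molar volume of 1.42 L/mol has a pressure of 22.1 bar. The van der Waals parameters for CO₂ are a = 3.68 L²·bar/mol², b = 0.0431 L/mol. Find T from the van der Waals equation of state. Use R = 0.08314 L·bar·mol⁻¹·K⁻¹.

T = (P + a/V_m²)(V_m − b)/R
P + a/V_m² = 22.1 + 3.68/(1.42)² = 23.925 bar
V_m − b = 1.42 − 0.0431 = 1.3769 L/mol
T = (23.925)(1.3769)/0.08314 = 396.2 K

T ≈ 396.2 K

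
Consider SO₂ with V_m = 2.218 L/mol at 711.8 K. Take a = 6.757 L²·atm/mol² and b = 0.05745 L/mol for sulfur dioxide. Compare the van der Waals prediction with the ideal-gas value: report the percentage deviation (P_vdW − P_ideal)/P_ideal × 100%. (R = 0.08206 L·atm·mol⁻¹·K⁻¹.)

Ideal: P_ideal = RT/V_m = (0.08206)(711.8)/2.218 = 26.3347 atm
vdW: P = RT/(V_m − b) − a/V_m² = 58.4103/2.16055 − 6.757/4.91952 = 27.0349 − 1.37351 = 25.6614 atm
% deviation = (25.6614 − 26.3347)/26.3347 × 100% = -2.56%

-2.56 %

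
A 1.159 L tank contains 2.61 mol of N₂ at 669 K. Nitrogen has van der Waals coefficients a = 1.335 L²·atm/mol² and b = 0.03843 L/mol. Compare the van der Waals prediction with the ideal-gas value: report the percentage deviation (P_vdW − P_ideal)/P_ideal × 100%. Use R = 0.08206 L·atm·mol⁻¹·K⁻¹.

4.00 %

Ideal: P_ideal = nRT/V = (2.61)(0.08206)(669)/1.159 = 123.627 atm
vdW: P = nRT/(V − nb) − a n²/V² = 143.284/1.05870 − 9.09415/1.34328 = 135.340 − 6.77011 = 128.570 atm
% deviation = (128.570 − 123.627)/123.627 × 100% = 4.00%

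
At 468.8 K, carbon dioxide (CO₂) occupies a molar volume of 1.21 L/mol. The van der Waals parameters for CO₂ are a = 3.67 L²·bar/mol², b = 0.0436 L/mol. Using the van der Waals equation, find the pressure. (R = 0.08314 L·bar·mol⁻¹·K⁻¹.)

P ≈ 30.91 bar

P = RT/(V_m − b) − a/V_m²
RT/(V_m − b) = (0.08314)(468.8)/(1.21 − 0.0436) = 38.976/1.1664 = 33.416 bar
a/V_m² = 3.67/(1.21)² = 2.5067 bar
P = 33.416 − 2.5067 = 30.91 bar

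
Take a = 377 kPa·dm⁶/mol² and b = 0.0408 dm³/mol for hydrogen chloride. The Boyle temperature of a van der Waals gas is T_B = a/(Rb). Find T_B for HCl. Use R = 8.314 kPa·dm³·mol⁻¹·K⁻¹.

For a van der Waals gas the second virial coefficient B₂ = b − a/(RT) vanishes at T_B = a/(Rb).
T_B = 377/(8.314×0.0408) = 377/0.33921 = 1111 K

T_B ≈ 1111 K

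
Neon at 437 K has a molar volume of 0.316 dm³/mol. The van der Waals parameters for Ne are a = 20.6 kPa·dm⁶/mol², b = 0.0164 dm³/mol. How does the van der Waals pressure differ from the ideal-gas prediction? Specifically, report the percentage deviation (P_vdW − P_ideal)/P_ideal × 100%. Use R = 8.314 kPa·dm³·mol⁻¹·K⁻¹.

Ideal: P_ideal = RT/V_m = (8.314)(437)/0.316 = 11497.5 kPa
vdW: P = RT/(V_m − b) − a/V_m² = 3633.22/0.299600 − 20.6/0.0998560 = 12126.9 − 206.297 = 11920.6 kPa
% deviation = (11920.6 − 11497.5)/11497.5 × 100% = 3.68%

3.68 %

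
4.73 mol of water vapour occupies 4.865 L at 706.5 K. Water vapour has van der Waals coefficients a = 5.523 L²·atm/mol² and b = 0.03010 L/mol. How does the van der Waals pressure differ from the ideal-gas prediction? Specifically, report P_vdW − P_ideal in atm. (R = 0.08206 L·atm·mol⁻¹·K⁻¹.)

ΔP ≈ -3.521 atm

Ideal: P_ideal = nRT/V = (4.73)(0.08206)(706.5)/4.865 = 56.3666 atm
vdW: P = nRT/(V − nb) − a n²/V² = 274.224/4.72263 − 123.566/23.6682 = 58.0660 − 5.22076 = 52.8452 atm
ΔP = 52.8452 − 56.3666 = -3.521 atm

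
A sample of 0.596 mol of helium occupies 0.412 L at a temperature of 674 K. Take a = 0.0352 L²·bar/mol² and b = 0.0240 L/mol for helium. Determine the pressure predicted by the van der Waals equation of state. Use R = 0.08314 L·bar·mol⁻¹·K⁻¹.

P ≈ 83.90 bar

P = nRT/(V − nb) − a n²/V²
nRT/(V − nb) = (0.596)(0.08314)(674)/(0.412 − 0.596×0.0240) = 33.398/0.39770 = 83.978 bar
a n²/V² = (0.0352)(0.596)²/(0.412)² = 0.073662 bar
P = 83.978 − 0.073662 = 83.90 bar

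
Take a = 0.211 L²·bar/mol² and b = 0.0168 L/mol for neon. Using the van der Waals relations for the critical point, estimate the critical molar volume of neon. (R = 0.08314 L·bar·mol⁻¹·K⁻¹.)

For a van der Waals gas, V_m,c = 3b.
V_m,c = 3×0.0168 = 0.05040 L/mol

V_m,c ≈ 0.05040 L/mol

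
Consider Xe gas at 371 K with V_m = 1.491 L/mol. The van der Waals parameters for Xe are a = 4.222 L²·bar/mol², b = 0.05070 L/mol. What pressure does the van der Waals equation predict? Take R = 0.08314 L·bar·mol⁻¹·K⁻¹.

P ≈ 19.52 bar

P = RT/(V_m − b) − a/V_m²
RT/(V_m − b) = (0.08314)(371)/(1.491 − 0.05070) = 30.845/1.4403 = 21.416 bar
a/V_m² = 4.222/(1.491)² = 1.8992 bar
P = 21.416 − 1.8992 = 19.52 bar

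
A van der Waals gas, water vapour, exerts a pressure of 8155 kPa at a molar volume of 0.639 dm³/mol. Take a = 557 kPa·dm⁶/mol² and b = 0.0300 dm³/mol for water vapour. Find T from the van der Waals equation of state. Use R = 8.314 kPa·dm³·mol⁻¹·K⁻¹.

T = (P + a/V_m²)(V_m − b)/R
P + a/V_m² = 8155 + 557/(0.639)² = 9519.1 kPa
V_m − b = 0.639 − 0.0300 = 0.60900 dm³/mol
T = (9519.1)(0.60900)/8.314 = 697.3 K

T ≈ 697.3 K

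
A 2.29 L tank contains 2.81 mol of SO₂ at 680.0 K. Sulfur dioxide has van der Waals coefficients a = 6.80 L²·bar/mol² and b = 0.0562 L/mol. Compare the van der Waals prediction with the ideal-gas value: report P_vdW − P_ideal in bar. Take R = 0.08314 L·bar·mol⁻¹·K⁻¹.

Ideal: P_ideal = nRT/V = (2.81)(0.08314)(680.0)/2.29 = 69.3729 bar
vdW: P = nRT/(V − nb) − a n²/V² = 158.864/2.13208 − 53.6935/5.24410 = 74.5113 − 10.2388 = 64.2725 bar
ΔP = 64.2725 − 69.3729 = -5.100 bar

ΔP ≈ -5.100 bar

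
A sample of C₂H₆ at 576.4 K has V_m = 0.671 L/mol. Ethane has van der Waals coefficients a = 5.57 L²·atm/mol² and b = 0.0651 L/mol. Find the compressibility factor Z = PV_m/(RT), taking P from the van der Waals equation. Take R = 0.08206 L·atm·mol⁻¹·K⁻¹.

P = RT/(V_m − b) − a/V_m² = (0.08206)(576.4)/(0.671 − 0.0651) − 5.57/(0.671)²
  = 47.299/0.60590 − 12.371 = 78.064 − 12.371 = 65.693 atm
Z = PV_m/(RT) = (65.693)(0.671)/((0.08206)(576.4)) = 44.080/47.299 = 0.9319

Z ≈ 0.9319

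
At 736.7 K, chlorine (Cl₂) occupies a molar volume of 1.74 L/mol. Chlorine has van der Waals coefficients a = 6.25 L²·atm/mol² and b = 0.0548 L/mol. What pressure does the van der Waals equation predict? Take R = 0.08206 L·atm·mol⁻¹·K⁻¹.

P = RT/(V_m − b) − a/V_m²
RT/(V_m − b) = (0.08206)(736.7)/(1.74 − 0.0548) = 60.454/1.6852 = 35.873 atm
a/V_m² = 6.25/(1.74)² = 2.0643 atm
P = 35.873 − 2.0643 = 33.81 atm

P ≈ 33.81 atm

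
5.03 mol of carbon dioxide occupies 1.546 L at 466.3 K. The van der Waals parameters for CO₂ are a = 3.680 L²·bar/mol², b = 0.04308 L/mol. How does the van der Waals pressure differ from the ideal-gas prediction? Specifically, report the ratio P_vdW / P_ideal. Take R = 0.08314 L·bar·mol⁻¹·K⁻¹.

P_vdW / P_ideal ≈ 0.8542

Ideal: P_ideal = nRT/V = (5.03)(0.08314)(466.3)/1.546 = 126.135 bar
vdW: P = nRT/(V − nb) − a n²/V² = 195.004/1.32931 − 93.1073/2.39012 = 146.696 − 38.9551 = 107.741 bar
Ratio = 107.741/126.135 = 0.8542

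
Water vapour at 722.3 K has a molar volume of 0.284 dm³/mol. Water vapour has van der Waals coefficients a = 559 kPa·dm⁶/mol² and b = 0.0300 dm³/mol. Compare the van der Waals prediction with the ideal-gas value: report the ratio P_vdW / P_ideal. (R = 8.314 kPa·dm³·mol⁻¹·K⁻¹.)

P_vdW / P_ideal ≈ 0.7903

Ideal: P_ideal = RT/V_m = (8.314)(722.3)/0.284 = 21145.1 kPa
vdW: P = RT/(V_m − b) − a/V_m² = 6005.20/0.254000 − 559/0.0806560 = 23642.5 − 6930.67 = 16711.8 kPa
Ratio = 16711.8/21145.1 = 0.7903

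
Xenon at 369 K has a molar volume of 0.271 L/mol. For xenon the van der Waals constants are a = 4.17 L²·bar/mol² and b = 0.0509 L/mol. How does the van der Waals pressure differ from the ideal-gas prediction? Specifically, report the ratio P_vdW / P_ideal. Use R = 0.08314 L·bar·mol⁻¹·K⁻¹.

P_vdW / P_ideal ≈ 0.7297

Ideal: P_ideal = RT/V_m = (0.08314)(369)/0.271 = 113.205 bar
vdW: P = RT/(V_m − b) − a/V_m² = 30.6787/0.220100 − 4.17/0.0734410 = 139.385 − 56.7803 = 82.605 bar
Ratio = 82.605/113.205 = 0.7297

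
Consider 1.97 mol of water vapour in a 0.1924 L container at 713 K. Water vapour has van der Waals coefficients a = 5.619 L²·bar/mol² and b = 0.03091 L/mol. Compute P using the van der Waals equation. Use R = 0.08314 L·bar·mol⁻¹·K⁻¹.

P = nRT/(V − nb) − a n²/V²
nRT/(V − nb) = (1.97)(0.08314)(713)/(0.1924 − 1.97×0.03091) = 116.78/0.13151 = 887.99 bar
a n²/V² = (5.619)(1.97)²/(0.1924)² = 589.09 bar
P = 887.99 − 589.09 = 298.9 bar

P ≈ 298.9 bar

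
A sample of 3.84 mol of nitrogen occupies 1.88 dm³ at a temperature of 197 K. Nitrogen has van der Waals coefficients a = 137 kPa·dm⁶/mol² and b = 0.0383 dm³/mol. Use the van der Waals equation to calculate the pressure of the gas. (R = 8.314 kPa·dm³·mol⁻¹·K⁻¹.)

P = nRT/(V − nb) − a n²/V²
nRT/(V − nb) = (3.84)(8.314)(197)/(1.88 − 3.84×0.0383) = 6289.4/1.7329 = 3629.4 kPa
a n²/V² = (137)(3.84)²/(1.88)² = 571.57 kPa
P = 3629.4 − 571.57 = 3058 kPa

P ≈ 3058 kPa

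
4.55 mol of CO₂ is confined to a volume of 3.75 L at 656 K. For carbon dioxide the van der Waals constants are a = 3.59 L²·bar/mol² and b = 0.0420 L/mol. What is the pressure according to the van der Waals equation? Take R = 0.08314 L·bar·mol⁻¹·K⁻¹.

P ≈ 64.44 bar

P = nRT/(V − nb) − a n²/V²
nRT/(V − nb) = (4.55)(0.08314)(656)/(3.75 − 4.55×0.0420) = 248.16/3.5589 = 69.729 bar
a n²/V² = (3.59)(4.55)²/(3.75)² = 5.2851 bar
P = 69.729 − 5.2851 = 64.44 bar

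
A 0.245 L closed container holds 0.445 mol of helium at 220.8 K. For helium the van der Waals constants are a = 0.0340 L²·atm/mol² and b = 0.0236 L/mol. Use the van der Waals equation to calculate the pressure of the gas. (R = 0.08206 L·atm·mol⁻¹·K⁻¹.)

P = nRT/(V − nb) − a n²/V²
nRT/(V − nb) = (0.445)(0.08206)(220.8)/(0.245 − 0.445×0.0236) = 8.0629/0.23450 = 34.383 atm
a n²/V² = (0.0340)(0.445)²/(0.245)² = 0.11217 atm
P = 34.383 − 0.11217 = 34.27 atm

P ≈ 34.27 atm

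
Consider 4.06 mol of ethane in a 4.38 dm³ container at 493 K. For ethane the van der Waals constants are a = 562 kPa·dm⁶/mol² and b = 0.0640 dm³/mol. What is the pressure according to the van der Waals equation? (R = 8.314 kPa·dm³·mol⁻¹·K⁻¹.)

P = nRT/(V − nb) − a n²/V²
nRT/(V − nb) = (4.06)(8.314)(493)/(4.38 − 4.06×0.0640) = 16641/4.1202 = 4038.9 kPa
a n²/V² = (562)(4.06)²/(4.38)² = 482.88 kPa
P = 4038.9 − 482.88 = 3556 kPa

P ≈ 3556 kPa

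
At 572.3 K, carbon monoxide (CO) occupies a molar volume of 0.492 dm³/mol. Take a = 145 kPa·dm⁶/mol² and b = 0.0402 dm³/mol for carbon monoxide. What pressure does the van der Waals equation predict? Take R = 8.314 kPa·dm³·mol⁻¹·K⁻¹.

P = RT/(V_m − b) − a/V_m²
RT/(V_m − b) = (8.314)(572.3)/(0.492 − 0.0402) = 4758.1/0.45180 = 10531 kPa
a/V_m² = 145/(0.492)² = 599.02 kPa
P = 10531 − 599.02 = 9932 kPa

P ≈ 9932 kPa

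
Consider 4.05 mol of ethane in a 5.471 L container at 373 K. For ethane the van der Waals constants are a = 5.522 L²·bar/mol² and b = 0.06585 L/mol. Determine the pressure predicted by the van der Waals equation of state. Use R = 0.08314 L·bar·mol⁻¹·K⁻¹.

P = nRT/(V − nb) − a n²/V²
nRT/(V − nb) = (4.05)(0.08314)(373)/(5.471 − 4.05×0.06585) = 125.60/5.2043 = 24.134 bar
a n²/V² = (5.522)(4.05)²/(5.471)² = 3.0260 bar
P = 24.134 − 3.0260 = 21.11 bar

P ≈ 21.11 bar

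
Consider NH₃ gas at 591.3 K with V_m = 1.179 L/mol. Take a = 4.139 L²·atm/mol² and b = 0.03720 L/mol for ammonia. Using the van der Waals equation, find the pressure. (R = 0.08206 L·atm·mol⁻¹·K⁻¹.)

P ≈ 39.52 atm

P = RT/(V_m − b) − a/V_m²
RT/(V_m − b) = (0.08206)(591.3)/(1.179 − 0.03720) = 48.522/1.1418 = 42.496 atm
a/V_m² = 4.139/(1.179)² = 2.9776 atm
P = 42.496 − 2.9776 = 39.52 atm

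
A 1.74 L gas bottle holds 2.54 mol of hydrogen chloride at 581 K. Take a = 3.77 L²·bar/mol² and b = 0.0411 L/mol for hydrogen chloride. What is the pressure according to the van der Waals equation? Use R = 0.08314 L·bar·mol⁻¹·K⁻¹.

P = nRT/(V − nb) − a n²/V²
nRT/(V − nb) = (2.54)(0.08314)(581)/(1.74 − 2.54×0.0411) = 122.69/1.6356 = 75.012 bar
a n²/V² = (3.77)(2.54)²/(1.74)² = 8.0336 bar
P = 75.012 − 8.0336 = 66.98 bar

P ≈ 66.98 bar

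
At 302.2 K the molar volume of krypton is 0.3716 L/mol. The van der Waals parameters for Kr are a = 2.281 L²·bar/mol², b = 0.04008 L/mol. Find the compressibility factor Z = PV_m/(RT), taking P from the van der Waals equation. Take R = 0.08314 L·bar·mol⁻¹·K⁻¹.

Z ≈ 0.8766

P = RT/(V_m − b) − a/V_m² = (0.08314)(302.2)/(0.3716 − 0.04008) − 2.281/(0.3716)²
  = 25.125/0.33152 − 16.519 = 75.787 − 16.519 = 59.268 bar
Z = PV_m/(RT) = (59.268)(0.3716)/((0.08314)(302.2)) = 22.024/25.125 = 0.8766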